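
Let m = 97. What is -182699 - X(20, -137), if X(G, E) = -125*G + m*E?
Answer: -166910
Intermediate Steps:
X(G, E) = -125*G + 97*E
-182699 - X(20, -137) = -182699 - (-125*20 + 97*(-137)) = -182699 - (-2500 - 13289) = -182699 - 1*(-15789) = -182699 + 15789 = -166910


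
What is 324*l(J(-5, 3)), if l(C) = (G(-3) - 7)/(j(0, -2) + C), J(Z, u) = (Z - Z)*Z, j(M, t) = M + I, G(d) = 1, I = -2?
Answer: 972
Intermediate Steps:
j(M, t) = -2 + M (j(M, t) = M - 2 = -2 + M)
J(Z, u) = 0 (J(Z, u) = 0*Z = 0)
l(C) = -6/(-2 + C) (l(C) = (1 - 7)/((-2 + 0) + C) = -6/(-2 + C))
324*l(J(-5, 3)) = 324*(-6/(-2 + 0)) = 324*(-6/(-2)) = 324*(-6*(-½)) = 324*3 = 972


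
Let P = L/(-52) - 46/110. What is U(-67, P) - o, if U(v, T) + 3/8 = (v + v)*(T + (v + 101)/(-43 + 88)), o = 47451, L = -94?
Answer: -2457594137/51480 ≈ -47739.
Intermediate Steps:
P = 1987/1430 (P = -94/(-52) - 46/110 = -94*(-1/52) - 46*1/110 = 47/26 - 23/55 = 1987/1430 ≈ 1.3895)
U(v, T) = -3/8 + 2*v*(101/45 + T + v/45) (U(v, T) = -3/8 + (v + v)*(T + (v + 101)/(-43 + 88)) = -3/8 + (2*v)*(T + (101 + v)/45) = -3/8 + (2*v)*(T + (101 + v)*(1/45)) = -3/8 + (2*v)*(T + (101/45 + v/45)) = -3/8 + (2*v)*(101/45 + T + v/45) = -3/8 + 2*v*(101/45 + T + v/45))
U(-67, P) - o = (-3/8 + (2/45)*(-67)**2 + (202/45)*(-67) + 2*(1987/1430)*(-67)) - 1*47451 = (-3/8 + (2/45)*4489 - 13534/45 - 133129/715) - 47451 = (-3/8 + 8978/45 - 13534/45 - 133129/715) - 47451 = -14816657/51480 - 47451 = -2457594137/51480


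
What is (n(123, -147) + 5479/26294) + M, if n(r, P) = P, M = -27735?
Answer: -733123829/26294 ≈ -27882.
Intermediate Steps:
(n(123, -147) + 5479/26294) + M = (-147 + 5479/26294) - 27735 = -3859739/26294 - 27735 = -733123829/26294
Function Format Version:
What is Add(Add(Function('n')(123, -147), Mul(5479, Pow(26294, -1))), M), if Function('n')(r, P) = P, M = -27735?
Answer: Rational(-733123829, 26294) ≈ -27882.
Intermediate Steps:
Add(Add(Function('n')(123, -147), Mul(5479, Pow(26294, -1))), M) = Add(Add(-147, Mul(5479, Pow(26294, -1))), -27735) = Add(Add(-147, Mul(5479, Rational(1, 26294))), -27735) = Add(Add(-147, Rational(5479, 26294)), -27735) = Add(Rational(-3859739, 26294), -27735) = Rational(-733123829, 26294)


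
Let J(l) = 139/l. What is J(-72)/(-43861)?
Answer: 139/3157992 ≈ 4.4015e-5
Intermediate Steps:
J(-72)/(-43861) = (139/(-72))/(-43861) = (139*(-1/72))*(-1/43861) = -139/72*(-1/43861) = 139/3157992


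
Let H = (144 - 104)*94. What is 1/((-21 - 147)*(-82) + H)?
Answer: 1/17536 ≈ 5.7026e-5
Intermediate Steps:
H = 3760 (H = 40*94 = 3760)
1/((-21 - 147)*(-82) + H) = 1/((-21 - 147)*(-82) + 3760) = 1/(-168*(-82) + 3760) = 1/(13776 + 3760) = 1/17536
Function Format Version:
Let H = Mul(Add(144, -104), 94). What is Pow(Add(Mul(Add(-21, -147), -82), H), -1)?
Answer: Rational(1, 17536) ≈ 5.7026e-5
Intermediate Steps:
H = 3760 (H = Mul(40, 94) = 3760)
Pow(Add(Mul(Add(-21, -147), -82), H), -1) = Pow(Add(Mul(Add(-21, -147), -82), 3760), -1) = Pow(Add(Mul(-168, -82), 3760), -1) = Pow(Add(13776, 3760), -1) = Pow(17536, -1) = Rational(1, 17536)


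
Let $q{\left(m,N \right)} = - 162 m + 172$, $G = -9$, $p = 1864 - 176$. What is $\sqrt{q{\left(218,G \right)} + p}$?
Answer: $4 i \sqrt{2091} \approx 182.91 i$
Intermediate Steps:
$p = 1688$ ($p = 1864 - 176 = 1688$)
$q{\left(m,N \right)} = 172 - 162 m$
$\sqrt{q{\left(218,G \right)} + p} = \sqrt{\left(172 - 35316\right) + 1688} = \sqrt{-35144 + 1688} = \sqrt{-33456} = 4 i \sqrt{2091}$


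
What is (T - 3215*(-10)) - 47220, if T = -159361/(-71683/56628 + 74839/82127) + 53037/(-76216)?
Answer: 54592359441872054563/125689851923384 ≈ 4.3434e+5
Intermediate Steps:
T = 56486505510357451443/125689851923384 (T = -159361/(-71683*1/56628 + 74839*(1/82127)) + 53037*(-1/76216) = -159361/(-71683/56628 + 74839/82127) - 53037/76216 = -159361/(-1649126849/4650687756) - 53037/76216 = -159361*(-4650687756/1649126849) - 53037/76216 = 741138251483916/1649126849 - 53037/76216 = 56486505510357451443/125689851923384 ≈ 4.4941e+5)
(T - 3215*(-10)) - 47220 = (56486505510357451443/125689851923384 - 3215*(-10)) - 47220 = (56486505510357451443/125689851923384 + 32150) - 47220 = 60527434249694247043/125689851923384 - 47220 = 54592359441872054563/125689851923384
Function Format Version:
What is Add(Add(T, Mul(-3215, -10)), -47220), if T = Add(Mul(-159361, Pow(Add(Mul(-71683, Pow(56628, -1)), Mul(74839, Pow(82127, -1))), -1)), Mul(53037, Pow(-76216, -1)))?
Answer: Rational(54592359441872054563, 125689851923384) ≈ 4.3434e+5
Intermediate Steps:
T = Rational(56486505510357451443, 125689851923384) (T = Add(Mul(-159361, Pow(Add(Mul(-71683, Rational(1, 56628)), Mul(74839, Rational(1, 82127))), -1)), Mul(53037, Rational(-1, 76216))) = Add(Mul(-159361, Pow(Add(Rational(-71683, 56628), Rational(74839, 82127)), -1)), Rational(-53037, 76216)) = Add(Mul(-159361, Pow(Rational(-1649126849, 4650687756), -1)), Rational(-53037, 76216)) = Add(Mul(-159361, Rational(-4650687756, 1649126849)), Rational(-53037, 76216)) = Add(Rational(741138251483916, 1649126849), Rational(-53037, 76216)) = Rational(56486505510357451443, 125689851923384) ≈ 4.4941e+5)
Add(Add(T, Mul(-3215, -10)), -47220) = Add(Add(Rational(56486505510357451443, 125689851923384), Mul(-3215, -10)), -47220) = Add(Add(Rational(56486505510357451443, 125689851923384), 32150), -47220) = Add(Rational(60527434249694247043, 125689851923384), -47220) = Rational(54592359441872054563, 125689851923384)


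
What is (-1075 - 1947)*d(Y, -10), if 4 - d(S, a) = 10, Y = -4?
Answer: 18132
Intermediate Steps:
d(S, a) = -6 (d(S, a) = 4 - 1*10 = 4 - 10 = -6)
(-1075 - 1947)*d(Y, -10) = (-1075 - 1947)*(-6) = -3022*(-6) = 18132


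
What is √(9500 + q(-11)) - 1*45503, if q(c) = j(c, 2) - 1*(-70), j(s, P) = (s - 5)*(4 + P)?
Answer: -45503 + √9474 ≈ -45406.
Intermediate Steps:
j(s, P) = (-5 + s)*(4 + P)
q(c) = 40 + 6*c (q(c) = (-20 - 5*2 + 4*c + 2*c) - 1*(-70) = (-20 - 10 + 4*c + 2*c) + 70 = (-30 + 6*c) + 70 = 40 + 6*c)
√(9500 + q(-11)) - 1*45503 = √(9500 + (40 + 6*(-11))) - 1*45503 = √(9500 + (40 - 66)) - 45503 = √(9500 - 26) - 45503 = √9474 - 45503 = -45503 + √9474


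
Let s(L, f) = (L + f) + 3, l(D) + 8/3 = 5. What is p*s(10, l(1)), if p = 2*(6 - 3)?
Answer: 92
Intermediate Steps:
l(D) = 7/3 (l(D) = -8/3 + 5 = 7/3)
s(L, f) = 3 + L + f
p = 6 (p = 2*3 = 6)
p*s(10, l(1)) = 6*(3 + 10 + 7/3) = 6*(46/3) = 92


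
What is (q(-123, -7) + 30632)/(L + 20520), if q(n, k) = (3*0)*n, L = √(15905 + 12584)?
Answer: 628568640/421041911 - 30632*√28489/421041911 ≈ 1.4806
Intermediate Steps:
L = √28489 ≈ 168.79
q(n, k) = 0 (q(n, k) = 0*n = 0)
(q(-123, -7) + 30632)/(L + 20520) = (0 + 30632)/(√28489 + 20520) = 30632/(20520 + √28489)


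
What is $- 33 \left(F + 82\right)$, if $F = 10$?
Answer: $-3036$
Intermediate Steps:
$- 33 \left(F + 82\right) = - 33 \left(10 + 82\right) = \left(-33\right) 92 = -3036$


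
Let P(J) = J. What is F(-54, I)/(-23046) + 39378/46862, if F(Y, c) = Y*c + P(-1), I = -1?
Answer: 452510851/539990826 ≈ 0.83800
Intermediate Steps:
F(Y, c) = -1 + Y*c (F(Y, c) = Y*c - 1 = -1 + Y*c)
F(-54, I)/(-23046) + 39378/46862 = (-1 - 54*(-1))/(-23046) + 39378/46862 = (-1 + 54)*(-1/23046) + 39378*(1/46862) = 53*(-1/23046) + 19689/23431 = -53/23046 + 19689/23431 = 452510851/539990826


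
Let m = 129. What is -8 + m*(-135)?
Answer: -17423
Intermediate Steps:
-8 + m*(-135) = -8 + 129*(-135) = -8 - 17415 = -17423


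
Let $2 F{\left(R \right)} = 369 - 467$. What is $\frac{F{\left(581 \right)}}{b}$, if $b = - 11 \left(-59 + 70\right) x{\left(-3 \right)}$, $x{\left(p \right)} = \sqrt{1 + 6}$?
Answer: $\frac{7 \sqrt{7}}{121} \approx 0.15306$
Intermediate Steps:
$F{\left(R \right)} = -49$ ($F{\left(R \right)} = \frac{369 - 467}{2} = \frac{1}{2} \left(-98\right) = -49$)
$x{\left(p \right)} = \sqrt{7}$
$b = - 121 \sqrt{7}$ ($b = - 11 \left(-59 + 70\right) \sqrt{7} = \left(-11\right) 11 \sqrt{7} = - 121 \sqrt{7} \approx -320.14$)
$\frac{F{\left(581 \right)}}{b} = - \frac{49}{\left(-121\right) \sqrt{7}} = - 49 \left(- \frac{\sqrt{7}}{847}\right) = \frac{7 \sqrt{7}}{121}$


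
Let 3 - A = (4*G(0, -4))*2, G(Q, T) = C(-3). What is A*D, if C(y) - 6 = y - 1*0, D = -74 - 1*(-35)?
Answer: 819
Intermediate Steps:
D = -39 (D = -74 + 35 = -39)
C(y) = 6 + y (C(y) = 6 + (y - 1*0) = 6 + (y + 0) = 6 + y)
G(Q, T) = 3 (G(Q, T) = 6 - 3 = 3)
A = -21 (A = 3 - 4*3*2 = 3 - 12*2 = 3 - 1*24 = 3 - 24 = -21)
A*D = -21*(-39) = 819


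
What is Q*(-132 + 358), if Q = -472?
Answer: -106672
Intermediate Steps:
Q*(-132 + 358) = -472*(-132 + 358) = -472*226 = -106672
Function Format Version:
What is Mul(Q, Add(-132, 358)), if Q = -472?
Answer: -106672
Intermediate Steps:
Mul(Q, Add(-132, 358)) = Mul(-472, Add(-132, 358)) = Mul(-472, 226) = -106672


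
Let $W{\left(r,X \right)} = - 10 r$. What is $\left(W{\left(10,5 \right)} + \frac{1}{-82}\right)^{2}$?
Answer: $\frac{67256401}{6724} \approx 10002.0$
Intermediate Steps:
$\left(W{\left(10,5 \right)} + \frac{1}{-82}\right)^{2} = \left(\left(-10\right) 10 + \frac{1}{-82}\right)^{2} = \left(-100 - \frac{1}{82}\right)^{2} = \left(- \frac{8201}{82}\right)^{2} = \frac{67256401}{6724}$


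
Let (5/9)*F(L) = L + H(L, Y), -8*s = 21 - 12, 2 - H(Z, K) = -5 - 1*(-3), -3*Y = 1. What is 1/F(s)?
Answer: 40/207 ≈ 0.19324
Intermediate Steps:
Y = -⅓ (Y = -⅓*1 = -⅓ ≈ -0.33333)
H(Z, K) = 4 (H(Z, K) = 2 - (-5 - 1*(-3)) = 2 - (-5 + 3) = 2 - 1*(-2) = 2 + 2 = 4)
s = -9/8 (s = -(21 - 12)/8 = -⅛*9 = -9/8 ≈ -1.1250)
F(L) = 36/5 + 9*L/5 (F(L) = 9*(L + 4)/5 = 9*(4 + L)/5 = 36/5 + 9*L/5)
1/F(s) = 1/(36/5 + (9/5)*(-9/8)) = 1/(36/5 - 81/40) = 1/(207/40) = 40/207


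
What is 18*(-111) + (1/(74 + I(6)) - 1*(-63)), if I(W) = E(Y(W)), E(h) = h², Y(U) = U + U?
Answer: -421829/218 ≈ -1935.0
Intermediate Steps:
Y(U) = 2*U
I(W) = 4*W² (I(W) = (2*W)² = 4*W²)
18*(-111) + (1/(74 + I(6)) - 1*(-63)) = 18*(-111) + (1/(74 + 4*6²) - 1*(-63)) = -1998 + (1/(74 + 4*36) + 63) = -1998 + (1/(74 + 144) + 63) = -1998 + (1/218 + 63) = -1998 + 13735/218 = -421829/218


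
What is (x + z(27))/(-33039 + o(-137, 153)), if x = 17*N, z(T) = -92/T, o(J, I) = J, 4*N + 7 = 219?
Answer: -24235/895752 ≈ -0.027055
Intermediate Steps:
N = 53 (N = -7/4 + (1/4)*219 = -7/4 + 219/4 = 53)
x = 901 (x = 17*53 = 901)
(x + z(27))/(-33039 + o(-137, 153)) = (901 - 92/27)/(-33039 - 137) = (901 - 92*1/27)/(-33176) = (901 - 92/27)*(-1/33176) = (24235/27)*(-1/33176) = -24235/895752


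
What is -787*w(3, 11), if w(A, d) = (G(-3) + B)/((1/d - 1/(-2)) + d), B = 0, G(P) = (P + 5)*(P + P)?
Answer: 69256/85 ≈ 814.78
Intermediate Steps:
G(P) = 2*P*(5 + P) (G(P) = (5 + P)*(2*P) = 2*P*(5 + P))
w(A, d) = -12/(½ + d + 1/d) (w(A, d) = (2*(-3)*(5 - 3) + 0)/((1/d - 1/(-2)) + d) = (2*(-3)*2 + 0)/((1/d - 1*(-½)) + d) = (-12 + 0)/((1/d + ½) + d) = -12/((½ + 1/d) + d) = -12/(½ + d + 1/d))
-787*w(3, 11) = -(-18888)*11/(2 + 11 + 2*11²) = -(-18888)*11/(2 + 11 + 2*121) = -(-18888)*11/(2 + 11 + 242) = -(-18888)*11/255 = -787*(-88/85) = 69256/85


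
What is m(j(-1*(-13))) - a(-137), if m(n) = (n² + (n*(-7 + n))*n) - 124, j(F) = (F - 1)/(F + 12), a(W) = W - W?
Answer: -1957372/15625 ≈ -125.27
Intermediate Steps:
a(W) = 0
j(F) = (-1 + F)/(12 + F)
m(n) = -124 + n² + n²*(-7 + n) (m(n) = (n² + n²*(-7 + n)) - 124 = -124 + n² + n²*(-7 + n))
m(j(-1*(-13))) - a(-137) = (-124 + ((-1 - 1*(-13))/(12 - 1*(-13)))³ - 6*(-1 - 1*(-13))²/(12 - 1*(-13))²) - 1*0 = (-124 + ((-1 + 13)/(12 + 13))³ - 6*(-1 + 13)²/(12 + 13)²) + 0 = (-124 + (12/25)³ - 6*(12/25)²) + 0 = (-124 + 1728/15625 - 6*144/625) + 0 = (-124 + 1728/15625 - 864/625) + 0 = -1957372/15625 + 0 = -1957372/15625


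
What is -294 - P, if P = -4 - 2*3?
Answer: -284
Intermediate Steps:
P = -10 (P = -4 - 6 = -10)
-294 - P = -294 - 1*(-10) = -294 + 10 = -284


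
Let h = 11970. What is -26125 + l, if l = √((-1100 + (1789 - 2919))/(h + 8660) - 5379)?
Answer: -26125 + 10*I*√228933173/2063 ≈ -26125.0 + 73.342*I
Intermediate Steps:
l = 10*I*√228933173/2063 (l = √((-1100 + (1789 - 2919))/(11970 + 8660) - 5379) = √((-1100 - 1130)/20630 - 5379) = √(-2230*1/20630 - 5379) = √(-223/2063 - 5379) = √(-11097100/2063) = 10*I*√228933173/2063 ≈ 73.342*I)
-26125 + l = -26125 + 10*I*√228933173/2063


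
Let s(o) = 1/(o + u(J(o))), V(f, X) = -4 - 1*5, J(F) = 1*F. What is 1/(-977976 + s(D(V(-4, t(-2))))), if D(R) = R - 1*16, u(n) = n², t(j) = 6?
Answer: -600/586785599 ≈ -1.0225e-6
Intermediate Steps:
J(F) = F
V(f, X) = -9 (V(f, X) = -4 - 5 = -9)
D(R) = -16 + R (D(R) = R - 16 = -16 + R)
s(o) = 1/(o + o²)
1/(-977976 + s(D(V(-4, t(-2))))) = 1/(-977976 + 1/((-16 - 9)*(1 + (-16 - 9)))) = 1/(-977976 + 1/((-25)*(1 - 25))) = 1/(-977976 - 1/25/(-24)) = 1/(-977976 - 1/25*(-1/24)) = 1/(-977976 + 1/600) = 1/(-586785599/600) = -600/586785599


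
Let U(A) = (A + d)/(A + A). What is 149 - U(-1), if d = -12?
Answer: 285/2 ≈ 142.50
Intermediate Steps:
U(A) = (-12 + A)/(2*A) (U(A) = (A - 12)/(A + A) = (-12 + A)/((2*A)) = (-12 + A)*(1/(2*A)) = (-12 + A)/(2*A))
149 - U(-1) = 149 - (-12 - 1)/(2*(-1)) = 149 - (-1)*(-13)/2 = 149 - 1*13/2 = 149 - 13/2 = 285/2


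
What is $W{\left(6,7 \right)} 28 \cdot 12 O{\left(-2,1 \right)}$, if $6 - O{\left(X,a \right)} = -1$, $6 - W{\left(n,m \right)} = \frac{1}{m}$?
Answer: $13776$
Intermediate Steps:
$W{\left(n,m \right)} = 6 - \frac{1}{m}$
$O{\left(X,a \right)} = 7$ ($O{\left(X,a \right)} = 6 - -1 = 6 + 1 = 7$)
$W{\left(6,7 \right)} 28 \cdot 12 O{\left(-2,1 \right)} = \left(6 - \frac{1}{7}\right) 28 \cdot 12 \cdot 7 = \left(6 - \frac{1}{7}\right) 28 \cdot 84 = \frac{41}{7} \cdot 28 \cdot 84 = 164 \cdot 84 = 13776$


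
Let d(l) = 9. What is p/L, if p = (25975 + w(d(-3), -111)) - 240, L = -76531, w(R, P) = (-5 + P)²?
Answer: -39191/76531 ≈ -0.51209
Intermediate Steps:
p = 39191 (p = (25975 + (-5 - 111)²) - 240 = (25975 + (-116)²) - 240 = (25975 + 13456) - 240 = 39431 - 240 = 39191)
p/L = 39191/(-76531) = 39191*(-1/76531) = -39191/76531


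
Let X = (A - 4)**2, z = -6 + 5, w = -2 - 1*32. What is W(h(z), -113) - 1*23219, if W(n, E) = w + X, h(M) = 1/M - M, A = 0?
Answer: -23237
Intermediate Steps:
w = -34 (w = -2 - 32 = -34)
z = -1
X = 16 (X = (0 - 4)**2 = (-4)**2 = 16)
W(n, E) = -18 (W(n, E) = -34 + 16 = -18)
W(h(z), -113) - 1*23219 = -18 - 1*23219 = -18 - 23219 = -23237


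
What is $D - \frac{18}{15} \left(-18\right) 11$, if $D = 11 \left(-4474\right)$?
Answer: $- \frac{244882}{5} \approx -48976.0$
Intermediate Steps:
$D = -49214$
$D - \frac{18}{15} \left(-18\right) 11 = -49214 - \frac{18}{15} \left(-18\right) 11 = -49214 - 18 \cdot \frac{1}{15} \left(-18\right) 11 = -49214 - \frac{6}{5} \left(-18\right) 11 = -49214 - \left(- \frac{108}{5}\right) 11 = -49214 - - \frac{1188}{5} = -49214 + \frac{1188}{5} = - \frac{244882}{5}$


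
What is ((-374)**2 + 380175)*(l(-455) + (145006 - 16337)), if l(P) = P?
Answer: 66677818914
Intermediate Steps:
((-374)**2 + 380175)*(l(-455) + (145006 - 16337)) = ((-374)**2 + 380175)*(-455 + (145006 - 16337)) = (139876 + 380175)*(-455 + 128669) = 520051*128214 = 66677818914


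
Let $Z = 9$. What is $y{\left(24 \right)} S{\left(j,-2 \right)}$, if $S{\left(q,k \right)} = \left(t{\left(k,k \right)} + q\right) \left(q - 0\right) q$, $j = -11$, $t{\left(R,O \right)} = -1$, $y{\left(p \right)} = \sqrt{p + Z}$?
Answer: $- 1452 \sqrt{33} \approx -8341.1$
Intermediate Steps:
$y{\left(p \right)} = \sqrt{9 + p}$ ($y{\left(p \right)} = \sqrt{p + 9} = \sqrt{9 + p}$)
$S{\left(q,k \right)} = q^{2} \left(-1 + q\right)$ ($S{\left(q,k \right)} = \left(-1 + q\right) \left(q - 0\right) q = \left(-1 + q\right) \left(q + \left(-2 + 2\right)\right) q = \left(-1 + q\right) \left(q + 0\right) q = \left(-1 + q\right) q q = q \left(-1 + q\right) q = q^{2} \left(-1 + q\right)$)
$y{\left(24 \right)} S{\left(j,-2 \right)} = \sqrt{9 + 24} \left(-11\right)^{2} \left(-1 - 11\right) = \sqrt{33} \cdot 121 \left(-12\right) = \sqrt{33} \left(-1452\right) = - 1452 \sqrt{33}$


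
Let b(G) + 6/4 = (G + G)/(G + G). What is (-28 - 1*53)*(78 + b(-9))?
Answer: -12555/2 ≈ -6277.5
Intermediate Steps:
b(G) = -½ (b(G) = -3/2 + (G + G)/(G + G) = -3/2 + (2*G)/((2*G)) = -3/2 + (2*G)*(1/(2*G)) = -3/2 + 1 = -½)
(-28 - 1*53)*(78 + b(-9)) = (-28 - 1*53)*(78 - ½) = (-28 - 53)*(155/2) = -81*155/2 = -12555/2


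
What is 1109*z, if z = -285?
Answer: -316065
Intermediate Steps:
1109*z = 1109*(-285) = -316065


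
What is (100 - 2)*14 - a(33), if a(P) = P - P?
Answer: 1372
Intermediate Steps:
a(P) = 0
(100 - 2)*14 - a(33) = (100 - 2)*14 - 1*0 = 98*14 + 0 = 1372 + 0 = 1372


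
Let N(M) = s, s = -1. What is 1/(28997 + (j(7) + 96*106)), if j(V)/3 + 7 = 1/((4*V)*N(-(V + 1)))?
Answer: 28/1096253 ≈ 2.5542e-5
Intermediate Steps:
N(M) = -1
j(V) = -21 - 3/(4*V) (j(V) = -21 + 3/(((4*V)*(-1))) = -21 + 3/((-4*V)) = -21 + 3*(-1/(4*V)) = -21 - 3/(4*V))
1/(28997 + (j(7) + 96*106)) = 1/(28997 + ((-21 - ¾/7) + 96*106)) = 1/(28997 + ((-21 - ¾*⅐) + 10176)) = 1/(28997 + ((-21 - 3/28) + 10176)) = 1/(28997 + (-591/28 + 10176)) = 1/(28997 + 284337/28) = 1/(1096253/28) = 28/1096253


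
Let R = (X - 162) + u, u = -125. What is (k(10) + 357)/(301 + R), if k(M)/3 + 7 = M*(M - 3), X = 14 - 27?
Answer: 546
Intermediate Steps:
X = -13
k(M) = -21 + 3*M*(-3 + M) (k(M) = -21 + 3*(M*(M - 3)) = -21 + 3*(M*(-3 + M)) = -21 + 3*M*(-3 + M))
R = -300 (R = (-13 - 162) - 125 = -175 - 125 = -300)
(k(10) + 357)/(301 + R) = ((-21 - 9*10 + 3*10²) + 357)/(301 - 300) = ((-21 - 90 + 3*100) + 357)/1 = ((-21 - 90 + 300) + 357)*1 = (189 + 357)*1 = 546*1 = 546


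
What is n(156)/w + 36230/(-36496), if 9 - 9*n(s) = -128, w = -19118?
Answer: -1559701553/1569893688 ≈ -0.99351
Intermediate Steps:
n(s) = 137/9 (n(s) = 1 - 1/9*(-128) = 1 + 128/9 = 137/9)
n(156)/w + 36230/(-36496) = (137/9)/(-19118) + 36230/(-36496) = (137/9)*(-1/19118) + 36230*(-1/36496) = -137/172062 - 18115/18248 = -1559701553/1569893688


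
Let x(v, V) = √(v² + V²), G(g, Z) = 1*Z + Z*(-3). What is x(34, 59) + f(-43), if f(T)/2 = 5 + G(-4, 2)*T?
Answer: 354 + √4637 ≈ 422.10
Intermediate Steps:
G(g, Z) = -2*Z (G(g, Z) = Z - 3*Z = -2*Z)
x(v, V) = √(V² + v²)
f(T) = 10 - 8*T (f(T) = 2*(5 + (-2*2)*T) = 2*(5 - 4*T) = 10 - 8*T)
x(34, 59) + f(-43) = √(59² + 34²) + (10 - 8*(-43)) = √(3481 + 1156) + (10 + 344) = √4637 + 354 = 354 + √4637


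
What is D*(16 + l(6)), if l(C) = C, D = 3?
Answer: 66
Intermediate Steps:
D*(16 + l(6)) = 3*(16 + 6) = 3*22 = 66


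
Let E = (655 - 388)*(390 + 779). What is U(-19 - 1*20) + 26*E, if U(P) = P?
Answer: 8115159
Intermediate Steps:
E = 312123 (E = 267*1169 = 312123)
U(-19 - 1*20) + 26*E = (-19 - 1*20) + 26*312123 = (-19 - 20) + 8115198 = -39 + 8115198 = 8115159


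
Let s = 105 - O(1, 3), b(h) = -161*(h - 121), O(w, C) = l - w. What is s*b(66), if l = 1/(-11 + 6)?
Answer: 940401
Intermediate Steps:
l = -⅕ (l = 1/(-5) = -⅕ ≈ -0.20000)
O(w, C) = -⅕ - w
b(h) = 19481 - 161*h (b(h) = -161*(-121 + h) = 19481 - 161*h)
s = 531/5 (s = 105 - (-⅕ - 1*1) = 105 - (-⅕ - 1) = 105 - 1*(-6/5) = 105 + 6/5 = 531/5 ≈ 106.20)
s*b(66) = 531*(19481 - 161*66)/5 = 531*(19481 - 10626)/5 = (531/5)*8855 = 940401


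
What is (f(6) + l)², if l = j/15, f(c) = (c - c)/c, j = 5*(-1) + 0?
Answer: ⅑ ≈ 0.11111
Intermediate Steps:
j = -5 (j = -5 + 0 = -5)
f(c) = 0 (f(c) = 0/c = 0)
l = -⅓ (l = -5/15 = -5*1/15 = -⅓ ≈ -0.33333)
(f(6) + l)² = (0 - ⅓)² = (-⅓)² = ⅑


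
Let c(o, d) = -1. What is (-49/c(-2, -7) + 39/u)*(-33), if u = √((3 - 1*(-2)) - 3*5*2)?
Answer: -1617 + 1287*I/5 ≈ -1617.0 + 257.4*I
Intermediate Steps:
u = 5*I (u = √((3 + 2) - 15*2) = √(5 - 30) = √(-25) = 5*I ≈ 5.0*I)
(-49/c(-2, -7) + 39/u)*(-33) = (-49/(-1) + 39/((5*I)))*(-33) = (-49*(-1) + 39*(-I/5))*(-33) = (49 - 39*I/5)*(-33) = -1617 + 1287*I/5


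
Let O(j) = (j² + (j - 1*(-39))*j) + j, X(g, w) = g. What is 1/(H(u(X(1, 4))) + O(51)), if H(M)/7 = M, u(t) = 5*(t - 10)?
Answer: 1/6927 ≈ 0.00014436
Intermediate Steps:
u(t) = -50 + 5*t (u(t) = 5*(-10 + t) = -50 + 5*t)
H(M) = 7*M
O(j) = j + j² + j*(39 + j) (O(j) = (j² + (j + 39)*j) + j = (j² + (39 + j)*j) + j = (j² + j*(39 + j)) + j = j + j² + j*(39 + j))
1/(H(u(X(1, 4))) + O(51)) = 1/(7*(-50 + 5*1) + 2*51*(20 + 51)) = 1/(7*(-50 + 5) + 2*51*71) = 1/(7*(-45) + 7242) = 1/(-315 + 7242) = 1/6927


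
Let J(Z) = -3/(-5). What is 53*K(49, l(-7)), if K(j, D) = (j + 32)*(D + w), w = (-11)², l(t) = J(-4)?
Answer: 2610144/5 ≈ 5.2203e+5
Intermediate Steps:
J(Z) = ⅗ (J(Z) = -3*(-⅕) = ⅗)
l(t) = ⅗
w = 121
K(j, D) = (32 + j)*(121 + D) (K(j, D) = (j + 32)*(D + 121) = (32 + j)*(121 + D))
53*K(49, l(-7)) = 53*(3872 + 32*(⅗) + 121*49 + (⅗)*49) = 53*(3872 + 96/5 + 5929 + 147/5) = 53*(49248/5) = 2610144/5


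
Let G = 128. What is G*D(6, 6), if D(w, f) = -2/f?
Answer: -128/3 ≈ -42.667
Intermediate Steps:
G*D(6, 6) = 128*(-2/6) = 128*(-2*⅙) = 128*(-⅓) = -128/3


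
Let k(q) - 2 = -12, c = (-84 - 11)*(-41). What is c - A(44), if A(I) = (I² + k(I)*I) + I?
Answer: 2355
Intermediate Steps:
c = 3895 (c = -95*(-41) = 3895)
k(q) = -10 (k(q) = 2 - 12 = -10)
A(I) = I² - 9*I (A(I) = (I² - 10*I) + I = I² - 9*I)
c - A(44) = 3895 - 44*(-9 + 44) = 3895 - 44*35 = 3895 - 1*1540 = 3895 - 1540 = 2355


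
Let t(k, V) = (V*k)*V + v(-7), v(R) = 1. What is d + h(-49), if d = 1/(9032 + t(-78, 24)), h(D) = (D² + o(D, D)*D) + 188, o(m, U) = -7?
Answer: 105244139/35895 ≈ 2932.0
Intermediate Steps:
t(k, V) = 1 + k*V² (t(k, V) = (V*k)*V + 1 = k*V² + 1 = 1 + k*V²)
h(D) = 188 + D² - 7*D (h(D) = (D² - 7*D) + 188 = 188 + D² - 7*D)
d = -1/35895 (d = 1/(9032 + (1 - 78*24²)) = 1/(9032 + (1 - 78*576)) = 1/(9032 + (1 - 44928)) = 1/(9032 - 44927) = 1/(-35895) = -1/35895 ≈ -2.7859e-5)
d + h(-49) = -1/35895 + (188 + (-49)² - 7*(-49)) = -1/35895 + (188 + 2401 + 343) = -1/35895 + 2932 = 105244139/35895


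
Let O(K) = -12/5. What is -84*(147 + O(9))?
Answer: -60732/5 ≈ -12146.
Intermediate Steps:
O(K) = -12/5 (O(K) = -12*⅕ = -12/5)
-84*(147 + O(9)) = -84*(147 - 12/5) = -84*723/5 = -60732/5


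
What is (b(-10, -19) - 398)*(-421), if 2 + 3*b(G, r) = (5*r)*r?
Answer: -85463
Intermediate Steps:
b(G, r) = -2/3 + 5*r**2/3 (b(G, r) = -2/3 + ((5*r)*r)/3 = -2/3 + (5*r**2)/3 = -2/3 + 5*r**2/3)
(b(-10, -19) - 398)*(-421) = ((-2/3 + (5/3)*(-19)**2) - 398)*(-421) = ((-2/3 + (5/3)*361) - 398)*(-421) = ((-2/3 + 1805/3) - 398)*(-421) = (601 - 398)*(-421) = 203*(-421) = -85463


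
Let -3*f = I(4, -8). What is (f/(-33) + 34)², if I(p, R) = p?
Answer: 11356900/9801 ≈ 1158.8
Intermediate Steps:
f = -4/3 (f = -⅓*4 = -4/3 ≈ -1.3333)
(f/(-33) + 34)² = (-4/3/(-33) + 34)² = (-4/3*(-1/33) + 34)² = (4/99 + 34)² = (3370/99)² = 11356900/9801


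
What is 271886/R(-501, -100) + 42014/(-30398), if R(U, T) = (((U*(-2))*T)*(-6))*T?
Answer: -633536617657/456881940000 ≈ -1.3867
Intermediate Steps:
R(U, T) = 12*U*T² (R(U, T) = (((-2*U)*T)*(-6))*T = (-2*T*U*(-6))*T = (12*T*U)*T = 12*U*T²)
271886/R(-501, -100) + 42014/(-30398) = 271886/((12*(-501)*(-100)²)) + 42014/(-30398) = 271886/((12*(-501)*10000)) + 42014*(-1/30398) = 271886/(-60120000) - 21007/15199 = 271886*(-1/60120000) - 21007/15199 = -135943/30060000 - 21007/15199 = -633536617657/456881940000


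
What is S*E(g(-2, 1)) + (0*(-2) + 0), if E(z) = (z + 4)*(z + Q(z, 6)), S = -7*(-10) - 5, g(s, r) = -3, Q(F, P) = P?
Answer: 195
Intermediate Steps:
S = 65 (S = 70 - 5 = 65)
E(z) = (4 + z)*(6 + z) (E(z) = (z + 4)*(z + 6) = (4 + z)*(6 + z))
S*E(g(-2, 1)) + (0*(-2) + 0) = 65*(24 + (-3)**2 + 10*(-3)) + (0*(-2) + 0) = 65*(24 + 9 - 30) + (0 + 0) = 65*3 + 0 = 195 + 0 = 195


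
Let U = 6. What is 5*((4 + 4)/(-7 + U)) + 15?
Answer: -25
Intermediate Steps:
5*((4 + 4)/(-7 + U)) + 15 = 5*((4 + 4)/(-7 + 6)) + 15 = 5*(8/(-1)) + 15 = 5*(8*(-1)) + 15 = 5*(-8) + 15 = -40 + 15 = -25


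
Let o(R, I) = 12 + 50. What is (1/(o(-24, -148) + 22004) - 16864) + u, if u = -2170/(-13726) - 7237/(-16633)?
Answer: -42476968654723241/2518884188414 ≈ -16863.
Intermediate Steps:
o(R, I) = 62
u = 67714336/114152279 (u = -2170*(-1/13726) - 7237*(-1/16633) = 1085/6863 + 7237/16633 = 67714336/114152279 ≈ 0.59319)
(1/(o(-24, -148) + 22004) - 16864) + u = (1/(62 + 22004) - 16864) + 67714336/114152279 = (1/22066 - 16864) + 67714336/114152279 = -372121023/22066 + 67714336/114152279 = -42476968654723241/2518884188414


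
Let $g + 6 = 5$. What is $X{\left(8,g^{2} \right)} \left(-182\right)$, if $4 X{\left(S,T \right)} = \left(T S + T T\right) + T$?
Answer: $-455$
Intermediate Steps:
$g = -1$ ($g = -6 + 5 = -1$)
$X{\left(S,T \right)} = \frac{T}{4} + \frac{T^{2}}{4} + \frac{S T}{4}$ ($X{\left(S,T \right)} = \frac{\left(T S + T T\right) + T}{4} = \frac{\left(S T + T^{2}\right) + T}{4} = \frac{\left(T^{2} + S T\right) + T}{4} = \frac{T + T^{2} + S T}{4} = \frac{T}{4} + \frac{T^{2}}{4} + \frac{S T}{4}$)
$X{\left(8,g^{2} \right)} \left(-182\right) = \frac{\left(-1\right)^{2} \left(1 + 8 + \left(-1\right)^{2}\right)}{4} \left(-182\right) = \frac{1}{4} \cdot 1 \left(1 + 8 + 1\right) \left(-182\right) = \frac{1}{4} \cdot 1 \cdot 10 \left(-182\right) = \frac{5}{2} \left(-182\right) = -455$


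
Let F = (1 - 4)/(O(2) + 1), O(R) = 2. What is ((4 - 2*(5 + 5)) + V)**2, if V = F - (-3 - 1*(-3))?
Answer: 289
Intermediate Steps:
F = -1 (F = (1 - 4)/(2 + 1) = -3/3 = -3*1/3 = -1)
V = -1 (V = -1 - (-3 - 1*(-3)) = -1 - (-3 + 3) = -1 - 1*0 = -1 + 0 = -1)
((4 - 2*(5 + 5)) + V)**2 = ((4 - 2*(5 + 5)) - 1)**2 = ((4 - 2*10) - 1)**2 = ((4 - 20) - 1)**2 = (-16 - 1)**2 = (-17)**2 = 289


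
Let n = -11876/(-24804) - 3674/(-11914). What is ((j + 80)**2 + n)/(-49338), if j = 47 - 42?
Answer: -266915931895/1822513995666 ≈ -0.14645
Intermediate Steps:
j = 5
n = 29077570/36939357 (n = -11876*(-1/24804) - 3674*(-1/11914) = 2969/6201 + 1837/5957 = 29077570/36939357 ≈ 0.78717)
((j + 80)**2 + n)/(-49338) = ((5 + 80)**2 + 29077570/36939357)/(-49338) = (85**2 + 29077570/36939357)*(-1/49338) = (7225 + 29077570/36939357)*(-1/49338) = (266915931895/36939357)*(-1/49338) = -266915931895/1822513995666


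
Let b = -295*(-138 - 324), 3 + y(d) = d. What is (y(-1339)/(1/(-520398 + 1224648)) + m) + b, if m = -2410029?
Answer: -947377239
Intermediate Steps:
y(d) = -3 + d
b = 136290 (b = -295*(-462) = 136290)
(y(-1339)/(1/(-520398 + 1224648)) + m) + b = ((-3 - 1339)/(1/(-520398 + 1224648)) - 2410029) + 136290 = (-1342/(1/704250) - 2410029) + 136290 = (-1342/1/704250 - 2410029) + 136290 = (-1342*704250 - 2410029) + 136290 = (-945103500 - 2410029) + 136290 = -947513529 + 136290 = -947377239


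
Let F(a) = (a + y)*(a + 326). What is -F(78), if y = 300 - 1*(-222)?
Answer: -242400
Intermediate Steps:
y = 522 (y = 300 + 222 = 522)
F(a) = (326 + a)*(522 + a) (F(a) = (a + 522)*(a + 326) = (522 + a)*(326 + a) = (326 + a)*(522 + a))
-F(78) = -(170172 + 78² + 848*78) = -(170172 + 6084 + 66144) = -1*242400 = -242400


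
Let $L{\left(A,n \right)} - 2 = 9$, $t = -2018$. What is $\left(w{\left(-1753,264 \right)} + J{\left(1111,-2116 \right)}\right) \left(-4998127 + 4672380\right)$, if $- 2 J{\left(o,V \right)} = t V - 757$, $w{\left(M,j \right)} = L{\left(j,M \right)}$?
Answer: $\frac{1390714598823}{2} \approx 6.9536 \cdot 10^{11}$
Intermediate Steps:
$L{\left(A,n \right)} = 11$ ($L{\left(A,n \right)} = 2 + 9 = 11$)
$w{\left(M,j \right)} = 11$
$J{\left(o,V \right)} = \frac{757}{2} + 1009 V$ ($J{\left(o,V \right)} = - \frac{- 2018 V - 757}{2} = - \frac{-757 - 2018 V}{2} = \frac{757}{2} + 1009 V$)
$\left(w{\left(-1753,264 \right)} + J{\left(1111,-2116 \right)}\right) \left(-4998127 + 4672380\right) = \left(11 + \left(\frac{757}{2} + 1009 \left(-2116\right)\right)\right) \left(-4998127 + 4672380\right) = \left(11 + \left(\frac{757}{2} - 2135044\right)\right) \left(-325747\right) = \left(11 - \frac{4269331}{2}\right) \left(-325747\right) = \left(- \frac{4269309}{2}\right) \left(-325747\right) = \frac{1390714598823}{2}$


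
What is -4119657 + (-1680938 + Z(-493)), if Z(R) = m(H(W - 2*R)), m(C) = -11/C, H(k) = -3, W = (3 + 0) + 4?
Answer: -17401774/3 ≈ -5.8006e+6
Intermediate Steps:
W = 7 (W = 3 + 4 = 7)
Z(R) = 11/3 (Z(R) = -11/(-3) = -11*(-1/3) = 11/3)
-4119657 + (-1680938 + Z(-493)) = -4119657 + (-1680938 + 11/3) = -4119657 - 5042803/3 = -17401774/3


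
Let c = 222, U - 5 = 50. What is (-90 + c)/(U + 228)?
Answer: 132/283 ≈ 0.46643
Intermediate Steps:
U = 55 (U = 5 + 50 = 55)
(-90 + c)/(U + 228) = (-90 + 222)/(55 + 228) = 132/283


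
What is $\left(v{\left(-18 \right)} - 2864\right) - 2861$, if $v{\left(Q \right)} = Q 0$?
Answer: $-5725$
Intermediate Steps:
$v{\left(Q \right)} = 0$
$\left(v{\left(-18 \right)} - 2864\right) - 2861 = \left(0 - 2864\right) - 2861 = -2864 - 2861 = -5725$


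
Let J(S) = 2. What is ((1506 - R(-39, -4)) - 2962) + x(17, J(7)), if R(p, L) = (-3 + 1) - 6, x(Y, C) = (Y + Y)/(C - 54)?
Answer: -37665/26 ≈ -1448.7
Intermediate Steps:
x(Y, C) = 2*Y/(-54 + C) (x(Y, C) = (2*Y)/(-54 + C) = 2*Y/(-54 + C))
R(p, L) = -8 (R(p, L) = -2 - 6 = -8)
((1506 - R(-39, -4)) - 2962) + x(17, J(7)) = ((1506 - 1*(-8)) - 2962) + 2*17/(-54 + 2) = ((1506 + 8) - 2962) + 2*17/(-52) = (1514 - 2962) + 2*17*(-1/52) = -1448 - 17/26 = -37665/26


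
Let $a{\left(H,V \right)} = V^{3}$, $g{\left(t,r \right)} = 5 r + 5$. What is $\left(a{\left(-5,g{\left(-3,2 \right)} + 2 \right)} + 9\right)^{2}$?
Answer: $24226084$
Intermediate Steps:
$g{\left(t,r \right)} = 5 + 5 r$
$\left(a{\left(-5,g{\left(-3,2 \right)} + 2 \right)} + 9\right)^{2} = \left(\left(\left(5 + 5 \cdot 2\right) + 2\right)^{3} + 9\right)^{2} = \left(\left(\left(5 + 10\right) + 2\right)^{3} + 9\right)^{2} = \left(\left(15 + 2\right)^{3} + 9\right)^{2} = \left(17^{3} + 9\right)^{2} = \left(4913 + 9\right)^{2} = 4922^{2} = 24226084$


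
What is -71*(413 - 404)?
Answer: -639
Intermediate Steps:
-71*(413 - 404) = -71*9 = -639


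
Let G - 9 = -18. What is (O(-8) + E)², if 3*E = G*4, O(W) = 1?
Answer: 121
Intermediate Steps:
G = -9 (G = 9 - 18 = -9)
E = -12 (E = (-9*4)/3 = (⅓)*(-36) = -12)
(O(-8) + E)² = (1 - 12)² = (-11)² = 121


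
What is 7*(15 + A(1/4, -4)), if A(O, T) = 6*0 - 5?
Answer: 70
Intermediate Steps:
A(O, T) = -5 (A(O, T) = 0 - 5 = -5)
7*(15 + A(1/4, -4)) = 7*(15 - 5) = 7*10 = 70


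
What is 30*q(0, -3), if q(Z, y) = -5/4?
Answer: -75/2 ≈ -37.500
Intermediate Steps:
q(Z, y) = -5/4 (q(Z, y) = -5*1/4 = -5/4)
30*q(0, -3) = 30*(-5/4) = -75/2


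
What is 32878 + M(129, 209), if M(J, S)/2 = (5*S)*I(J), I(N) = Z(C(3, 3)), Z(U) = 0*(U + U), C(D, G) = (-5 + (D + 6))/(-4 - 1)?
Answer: 32878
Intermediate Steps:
C(D, G) = -⅕ - D/5 (C(D, G) = (-5 + (6 + D))/(-5) = (1 + D)*(-⅕) = -⅕ - D/5)
Z(U) = 0 (Z(U) = 0*(2*U) = 0)
I(N) = 0
M(J, S) = 0 (M(J, S) = 2*((5*S)*0) = 2*0 = 0)
32878 + M(129, 209) = 32878 + 0 = 32878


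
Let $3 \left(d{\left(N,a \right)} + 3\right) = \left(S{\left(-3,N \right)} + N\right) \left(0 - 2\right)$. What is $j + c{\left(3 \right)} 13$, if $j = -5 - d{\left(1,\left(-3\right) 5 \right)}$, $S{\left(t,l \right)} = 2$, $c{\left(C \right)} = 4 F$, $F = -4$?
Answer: $-208$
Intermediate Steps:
$c{\left(C \right)} = -16$ ($c{\left(C \right)} = 4 \left(-4\right) = -16$)
$d{\left(N,a \right)} = - \frac{13}{3} - \frac{2 N}{3}$ ($d{\left(N,a \right)} = -3 + \frac{\left(2 + N\right) \left(0 - 2\right)}{3} = -3 + \frac{\left(2 + N\right) \left(-2\right)}{3} = -3 + \frac{-4 - 2 N}{3} = -3 - \left(\frac{4}{3} + \frac{2 N}{3}\right) = - \frac{13}{3} - \frac{2 N}{3}$)
$j = 0$ ($j = -5 - \left(- \frac{13}{3} - \frac{2}{3}\right) = -5 - -5 = -5 + 5 = 0$)
$j + c{\left(3 \right)} 13 = 0 - 208 = -208$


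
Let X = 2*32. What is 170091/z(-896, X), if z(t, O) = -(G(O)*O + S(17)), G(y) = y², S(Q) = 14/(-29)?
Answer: -1644213/2534054 ≈ -0.64885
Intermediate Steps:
S(Q) = -14/29 (S(Q) = 14*(-1/29) = -14/29)
X = 64
z(t, O) = 14/29 - O³ (z(t, O) = -(O²*O - 14/29) = -(O³ - 14/29) = -(-14/29 + O³) = 14/29 - O³)
170091/z(-896, X) = 170091/(14/29 - 1*64³) = 170091/(14/29 - 1*262144) = 170091/(14/29 - 262144) = 170091/(-7602162/29) = 170091*(-29/7602162) = -1644213/2534054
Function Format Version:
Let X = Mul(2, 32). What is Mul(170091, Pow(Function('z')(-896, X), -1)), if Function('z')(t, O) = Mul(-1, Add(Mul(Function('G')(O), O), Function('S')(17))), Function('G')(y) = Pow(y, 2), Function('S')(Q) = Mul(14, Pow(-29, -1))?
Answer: Rational(-1644213, 2534054) ≈ -0.64885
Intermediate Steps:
Function('S')(Q) = Rational(-14, 29) (Function('S')(Q) = Mul(14, Rational(-1, 29)) = Rational(-14, 29))
X = 64
Function('z')(t, O) = Add(Rational(14, 29), Mul(-1, Pow(O, 3))) (Function('z')(t, O) = Mul(-1, Add(Mul(Pow(O, 2), O), Rational(-14, 29))) = Mul(-1, Add(Pow(O, 3), Rational(-14, 29))) = Mul(-1, Add(Rational(-14, 29), Pow(O, 3))) = Add(Rational(14, 29), Mul(-1, Pow(O, 3))))
Mul(170091, Pow(Function('z')(-896, X), -1)) = Mul(170091, Pow(Add(Rational(14, 29), Mul(-1, Pow(64, 3))), -1)) = Mul(170091, Pow(Add(Rational(14, 29), Mul(-1, 262144)), -1)) = Mul(170091, Pow(Add(Rational(14, 29), -262144), -1)) = Mul(170091, Pow(Rational(-7602162, 29), -1)) = Mul(170091, Rational(-29, 7602162)) = Rational(-1644213, 2534054)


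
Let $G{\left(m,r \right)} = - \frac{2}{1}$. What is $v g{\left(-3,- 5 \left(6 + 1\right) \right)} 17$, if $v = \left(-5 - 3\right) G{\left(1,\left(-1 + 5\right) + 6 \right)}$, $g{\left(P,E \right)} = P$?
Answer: $-816$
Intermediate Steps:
$G{\left(m,r \right)} = -2$ ($G{\left(m,r \right)} = \left(-2\right) 1 = -2$)
$v = 16$ ($v = \left(-5 - 3\right) \left(-2\right) = \left(-8\right) \left(-2\right) = 16$)
$v g{\left(-3,- 5 \left(6 + 1\right) \right)} 17 = 16 \left(-3\right) 17 = \left(-48\right) 17 = -816$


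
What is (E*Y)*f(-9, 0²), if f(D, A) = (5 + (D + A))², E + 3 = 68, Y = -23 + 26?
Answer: 3120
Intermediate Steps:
Y = 3
E = 65 (E = -3 + 68 = 65)
f(D, A) = (5 + A + D)² (f(D, A) = (5 + (A + D))² = (5 + A + D)²)
(E*Y)*f(-9, 0²) = (65*3)*(5 + 0² - 9)² = 195*(5 + 0 - 9)² = 195*(-4)² = 195*16 = 3120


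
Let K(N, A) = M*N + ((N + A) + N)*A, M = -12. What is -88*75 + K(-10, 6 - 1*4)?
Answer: -6516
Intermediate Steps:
K(N, A) = -12*N + A*(A + 2*N) (K(N, A) = -12*N + ((N + A) + N)*A = -12*N + ((A + N) + N)*A = -12*N + (A + 2*N)*A = -12*N + A*(A + 2*N))
-88*75 + K(-10, 6 - 1*4) = -88*75 + ((6 - 1*4)² - 12*(-10) + 2*(6 - 1*4)*(-10)) = -6600 + ((6 - 4)² + 120 + 2*(6 - 4)*(-10)) = -6600 + (2² + 120 + 2*2*(-10)) = -6600 + (4 + 120 - 40) = -6600 + 84 = -6516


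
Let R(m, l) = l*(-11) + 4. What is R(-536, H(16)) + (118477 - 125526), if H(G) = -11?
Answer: -6924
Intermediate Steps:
R(m, l) = 4 - 11*l (R(m, l) = -11*l + 4 = 4 - 11*l)
R(-536, H(16)) + (118477 - 125526) = (4 - 11*(-11)) + (118477 - 125526) = (4 + 121) - 7049 = 125 - 7049 = -6924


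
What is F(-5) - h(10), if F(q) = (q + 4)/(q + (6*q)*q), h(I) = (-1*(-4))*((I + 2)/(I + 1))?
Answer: -6971/1595 ≈ -4.3705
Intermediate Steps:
h(I) = 4*(2 + I)/(1 + I) (h(I) = 4*((2 + I)/(1 + I)) = 4*(2 + I)/(1 + I))
F(q) = (4 + q)/(q + 6*q**2)
F(-5) - h(10) = (4 - 5)/((-5)*(1 + 6*(-5))) - 4*(2 + 10)/(1 + 10) = -1/5*(-1)/(1 - 30) - 4*12/11 = -1/5*(-1)/(-29) - 4*12/11 = -1/5*(-1/29)*(-1) - 1*48/11 = -1/145 - 48/11 = -6971/1595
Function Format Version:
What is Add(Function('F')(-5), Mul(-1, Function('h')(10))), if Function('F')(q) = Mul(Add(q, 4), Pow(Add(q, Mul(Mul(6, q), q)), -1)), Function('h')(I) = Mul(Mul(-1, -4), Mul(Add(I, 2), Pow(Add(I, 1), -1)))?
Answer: Rational(-6971, 1595) ≈ -4.3705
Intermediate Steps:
Function('h')(I) = Mul(4, Pow(Add(1, I), -1), Add(2, I)) (Function('h')(I) = Mul(4, Mul(Add(2, I), Pow(Add(1, I), -1))) = Mul(4, Mul(Pow(Add(1, I), -1), Add(2, I))) = Mul(4, Pow(Add(1, I), -1), Add(2, I)))
Function('F')(q) = Mul(Pow(Add(q, Mul(6, Pow(q, 2))), -1), Add(4, q)) (Function('F')(q) = Mul(Add(4, q), Pow(Add(q, Mul(6, Pow(q, 2))), -1)) = Mul(Pow(Add(q, Mul(6, Pow(q, 2))), -1), Add(4, q)))
Add(Function('F')(-5), Mul(-1, Function('h')(10))) = Add(Mul(Pow(-5, -1), Pow(Add(1, Mul(6, -5)), -1), Add(4, -5)), Mul(-1, Mul(4, Pow(Add(1, 10), -1), Add(2, 10)))) = Add(Mul(Rational(-1, 5), Pow(Add(1, -30), -1), -1), Mul(-1, Mul(4, Pow(11, -1), 12))) = Add(Mul(Rational(-1, 5), Pow(-29, -1), -1), Mul(-1, Mul(4, Rational(1, 11), 12))) = Add(Mul(Rational(-1, 5), Rational(-1, 29), -1), Mul(-1, Rational(48, 11))) = Add(Rational(-1, 145), Rational(-48, 11)) = Rational(-6971, 1595)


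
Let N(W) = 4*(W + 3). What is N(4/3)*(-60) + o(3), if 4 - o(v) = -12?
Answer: -1024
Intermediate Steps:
o(v) = 16 (o(v) = 4 - 1*(-12) = 4 + 12 = 16)
N(W) = 12 + 4*W (N(W) = 4*(3 + W) = 12 + 4*W)
N(4/3)*(-60) + o(3) = (12 + 4*(4/3))*(-60) + 16 = (12 + 16/3)*(-60) + 16 = (52/3)*(-60) + 16 = -1040 + 16 = -1024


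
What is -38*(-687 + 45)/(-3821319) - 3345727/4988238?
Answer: -1434087023129/2117960960658 ≈ -0.67711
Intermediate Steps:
-38*(-687 + 45)/(-3821319) - 3345727/4988238 = -38*(-642)*(-1/3821319) - 3345727*1/4988238 = 24396*(-1/3821319) - 3345727/4988238 = -8132/1273773 - 3345727/4988238 = -1434087023129/2117960960658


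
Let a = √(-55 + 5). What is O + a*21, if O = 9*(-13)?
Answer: -117 + 105*I*√2 ≈ -117.0 + 148.49*I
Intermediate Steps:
O = -117
a = 5*I*√2 (a = √(-50) = 5*I*√2 ≈ 7.0711*I)
O + a*21 = -117 + (5*I*√2)*21 = -117 + 105*I*√2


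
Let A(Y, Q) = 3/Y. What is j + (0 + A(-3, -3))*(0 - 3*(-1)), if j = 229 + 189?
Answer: 415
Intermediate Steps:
j = 418
j + (0 + A(-3, -3))*(0 - 3*(-1)) = 418 + (0 + 3/(-3))*(0 - 3*(-1)) = 418 + (0 + 3*(-⅓))*(0 + 3) = 418 + (0 - 1)*3 = 418 - 1*3 = 418 - 3 = 415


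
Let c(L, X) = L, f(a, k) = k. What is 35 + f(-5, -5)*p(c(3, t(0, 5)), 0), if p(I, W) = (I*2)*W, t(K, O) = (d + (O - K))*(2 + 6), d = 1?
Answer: 35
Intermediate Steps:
t(K, O) = 8 - 8*K + 8*O (t(K, O) = (1 + (O - K))*(2 + 6) = (1 + O - K)*8 = 8 - 8*K + 8*O)
p(I, W) = 2*I*W (p(I, W) = (2*I)*W = 2*I*W)
35 + f(-5, -5)*p(c(3, t(0, 5)), 0) = 35 - 10*3*0 = 35 - 5*0 = 35 + 0 = 35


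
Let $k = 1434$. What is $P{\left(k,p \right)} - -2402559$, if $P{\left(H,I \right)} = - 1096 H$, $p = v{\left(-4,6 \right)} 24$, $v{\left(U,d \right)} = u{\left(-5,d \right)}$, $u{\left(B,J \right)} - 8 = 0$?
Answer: $830895$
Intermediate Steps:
$u{\left(B,J \right)} = 8$ ($u{\left(B,J \right)} = 8 + 0 = 8$)
$v{\left(U,d \right)} = 8$
$p = 192$ ($p = 8 \cdot 24 = 192$)
$P{\left(k,p \right)} - -2402559 = \left(-1096\right) 1434 - -2402559 = -1571664 + 2402559 = 830895$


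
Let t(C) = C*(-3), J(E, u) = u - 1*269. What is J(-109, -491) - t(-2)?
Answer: -766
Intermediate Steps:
J(E, u) = -269 + u (J(E, u) = u - 269 = -269 + u)
t(C) = -3*C
J(-109, -491) - t(-2) = (-269 - 491) - (-3)*(-2) = -760 - 1*6 = -760 - 6 = -766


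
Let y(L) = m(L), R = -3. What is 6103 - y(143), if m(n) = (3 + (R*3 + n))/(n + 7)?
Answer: 915313/150 ≈ 6102.1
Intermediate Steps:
m(n) = (-6 + n)/(7 + n) (m(n) = (3 + (-3*3 + n))/(n + 7) = (3 + (-9 + n))/(7 + n) = (-6 + n)/(7 + n))
y(L) = (-6 + L)/(7 + L)
6103 - y(143) = 6103 - (-6 + 143)/(7 + 143) = 6103 - 137/150 = 915313/150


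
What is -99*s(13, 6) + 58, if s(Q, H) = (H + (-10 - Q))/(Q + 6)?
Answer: 2785/19 ≈ 146.58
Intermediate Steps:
s(Q, H) = (-10 + H - Q)/(6 + Q)
-99*s(13, 6) + 58 = -99*(-10 + 6 - 1*13)/(6 + 13) + 58 = -99*(-10 + 6 - 13)/19 + 58 = -99*(-17)/19 + 58 = -99*(-17/19) + 58 = 1683/19 + 58 = 2785/19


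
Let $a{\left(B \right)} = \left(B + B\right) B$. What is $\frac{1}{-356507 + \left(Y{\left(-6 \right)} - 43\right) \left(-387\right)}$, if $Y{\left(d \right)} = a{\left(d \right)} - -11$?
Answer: $- \frac{1}{371987} \approx -2.6883 \cdot 10^{-6}$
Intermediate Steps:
$a{\left(B \right)} = 2 B^{2}$ ($a{\left(B \right)} = 2 B B = 2 B^{2}$)
$Y{\left(d \right)} = 11 + 2 d^{2}$ ($Y{\left(d \right)} = 2 d^{2} - -11 = 2 d^{2} + 11 = 11 + 2 d^{2}$)
$\frac{1}{-356507 + \left(Y{\left(-6 \right)} - 43\right) \left(-387\right)} = \frac{1}{-356507 + \left(\left(11 + 2 \left(-6\right)^{2}\right) - 43\right) \left(-387\right)} = \frac{1}{-356507 + \left(\left(11 + 2 \cdot 36\right) - 43\right) \left(-387\right)} = \frac{1}{-356507 + \left(\left(11 + 72\right) - 43\right) \left(-387\right)} = \frac{1}{-356507 + \left(83 - 43\right) \left(-387\right)} = \frac{1}{-356507 + 40 \left(-387\right)} = \frac{1}{-356507 - 15480} = \frac{1}{-371987} = - \frac{1}{371987}$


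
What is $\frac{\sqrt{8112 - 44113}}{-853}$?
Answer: $- \frac{i \sqrt{36001}}{853} \approx - 0.22244 i$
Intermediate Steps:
$\frac{\sqrt{8112 - 44113}}{-853} = \sqrt{-36001} \left(- \frac{1}{853}\right) = i \sqrt{36001} \left(- \frac{1}{853}\right) = - \frac{i \sqrt{36001}}{853}$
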